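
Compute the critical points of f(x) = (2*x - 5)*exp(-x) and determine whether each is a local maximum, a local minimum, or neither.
f'(x) = (7 - 2*x)*exp(-x)

Solve f'(x) = 0:
  f'(x) = (7 - 2*x)·exp(-x) and exp(-x) > 0 for every x, so f'(x) = 0 ⇔ 7 - 2*x = 0.
  7 - 2*x = 0.
  ⇒ x = 7/2

f''(x) = (2*x - 9)*exp(-x)
Second-derivative test at each critical point:
  f''(7/2) = -0.0604 < 0 → local maximum

Critical points: x = 7/2 (local maximum)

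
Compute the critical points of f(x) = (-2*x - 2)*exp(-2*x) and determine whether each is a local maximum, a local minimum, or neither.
f'(x) = 2*(2*x + 1)*exp(-2*x)

Solve f'(x) = 0:
  f'(x) = (4*x + 2)·exp(-2*x) and exp(-2*x) > 0 for every x, so f'(x) = 0 ⇔ 4*x + 2 = 0.
  Factor: 4*x + 2 = 2*(2*x + 1) = 0.
  ⇒ x = -1/2

f''(x) = -8*x*exp(-2*x)
Second-derivative test at each critical point:
  f''(-1/2) = 10.8731 > 0 → local minimum

Critical points: x = -1/2 (local minimum)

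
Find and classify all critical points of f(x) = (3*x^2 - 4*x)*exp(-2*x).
f'(x) = 2*(-3*x^2 + 7*x - 2)*exp(-2*x)

Solve f'(x) = 0:
  f'(x) = (-6*x^2 + 14*x - 4)·exp(-2*x) and exp(-2*x) > 0 for every x, so f'(x) = 0 ⇔ -6*x^2 + 14*x - 4 = 0.
  Factor: -6*x^2 + 14*x - 4 = -2*(x - 2)*(3*x - 1) = 0.
  ⇒ x = 1/3, 2

f''(x) = 2*(6*x^2 - 20*x + 11)*exp(-2*x)
Second-derivative test at each critical point:
  f''(1/3) = 5.1342 > 0 → local minimum
  f''(2) = -0.1832 < 0 → local maximum

Critical points: x = 1/3 (local minimum); x = 2 (local maximum)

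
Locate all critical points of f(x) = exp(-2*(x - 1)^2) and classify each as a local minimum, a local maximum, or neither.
f'(x) = 4*(1 - x)*exp(-2*(x - 1)^2)

Solve f'(x) = 0:
  f'(x) = (4 - 4*x)·exp(-2*(x - 1)^2) and exp(-2*(x - 1)^2) > 0 for every x, so f'(x) = 0 ⇔ 4 - 4*x = 0.
  Factor: 4 - 4*x = -4*(x - 1) = 0.
  ⇒ x = 1

f''(x) = 4*(4*(x - 1)^2 - 1)*exp(-2*(x - 1)^2)
Second-derivative test at each critical point:
  f''(1) = -4 < 0 → local maximum

Critical points: x = 1 (local maximum)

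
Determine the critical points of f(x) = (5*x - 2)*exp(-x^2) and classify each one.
f'(x) = (-2*x*(5*x - 2) + 5)*exp(-x^2)

Solve f'(x) = 0:
  f'(x) = (-10*x^2 + 4*x + 5)·exp(-x^2) and exp(-x^2) > 0 for every x, so f'(x) = 0 ⇔ -10*x^2 + 4*x + 5 = 0.
  10*x^2 - 4*x - 5 = 0 has no rational roots; quadratic formula: x = (4 ± √216)/20.
  ⇒ x = 1/5 - 3*sqrt(6)/10 ≈ -0.5348, 1/5 + 3*sqrt(6)/10 ≈ 0.9348

f''(x) = 2*(2*x^2*(5*x - 2) - 15*x + 2)*exp(-x^2)
Second-derivative test at each critical point:
  f''(-0.5348) = 11.0406 > 0 → local minimum
  f''(0.9348) = -6.1331 < 0 → local maximum

Critical points: x = 1/5 - 3*sqrt(6)/10 ≈ -0.5348 (local minimum); x = 1/5 + 3*sqrt(6)/10 ≈ 0.9348 (local maximum)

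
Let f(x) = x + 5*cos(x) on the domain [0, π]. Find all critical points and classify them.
f'(x) = 1 - 5*sin(x)

Solve f'(x) = 0 on [0, π]:
  f'(x) = 0 ⇔ sin(x) = 1/5, i.e. x = arcsin(1/5) + 2nπ or x = π − arcsin(1/5) + 2nπ; keep the solutions lying in [0, π].
  ⇒ x = asin(1/5) ≈ 0.2014, pi - asin(1/5) ≈ 2.9402

f''(x) = -5*cos(x)
Second-derivative test at each critical point:
  f''(0.2014) = -4.8990 < 0 → local maximum
  f''(2.9402) = 4.8990 > 0 → local minimum

Critical points: x = asin(1/5) ≈ 0.2014 (local maximum); x = pi - asin(1/5) ≈ 2.9402 (local minimum)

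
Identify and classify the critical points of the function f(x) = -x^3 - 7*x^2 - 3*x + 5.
f'(x) = -3*x^2 - 14*x - 3

Solve f'(x) = 0:
  3*x^2 + 14*x + 3 = 0 has no rational roots; quadratic formula: x = (-14 ± √160)/6.
  ⇒ x = -7/3 - 2*sqrt(10)/3 ≈ -4.4415, -7/3 + 2*sqrt(10)/3 ≈ -0.2251

f''(x) = -6*x - 14
Second-derivative test at each critical point:
  f''(-4.4415) = 12.6491 > 0 → local minimum
  f''(-0.2251) = -12.6491 < 0 → local maximum

Critical points: x = -7/3 - 2*sqrt(10)/3 ≈ -4.4415 (local minimum); x = -7/3 + 2*sqrt(10)/3 ≈ -0.2251 (local maximum)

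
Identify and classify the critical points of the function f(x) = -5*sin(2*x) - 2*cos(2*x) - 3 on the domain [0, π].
f'(x) = 4*sin(2*x) - 10*cos(2*x)

Solve f'(x) = 0 on [0, π]:
  f'(x) = 0 ⇔ -5*cos(2*x) = -2*sin(2*x) ⇔ tan(2*x) = 5/2, i.e. 2*x = arctan(5/2) + nπ; keep the solutions lying in [0, π].
  ⇒ x = atan(5/2)/2 ≈ 0.5951, atan(5/2)/2 + pi/2 ≈ 2.1659

f''(x) = 20*sin(2*x) + 8*cos(2*x)
Second-derivative test at each critical point:
  f''(0.5951) = 21.5407 > 0 → local minimum
  f''(2.1659) = -21.5407 < 0 → local maximum

Critical points: x = atan(5/2)/2 ≈ 0.5951 (local minimum); x = atan(5/2)/2 + pi/2 ≈ 2.1659 (local maximum)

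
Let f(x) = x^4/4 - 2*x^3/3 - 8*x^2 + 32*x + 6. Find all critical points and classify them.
f'(x) = x^3 - 2*x^2 - 16*x + 32

Solve f'(x) = 0:
  Factor: x^3 - 2*x^2 - 16*x + 32 = (x - 4)*(x - 2)*(x + 4) = 0.
  ⇒ x = -4, 2, 4

f''(x) = 3*x^2 - 4*x - 16
Second-derivative test at each critical point:
  f''(-4) = 48 > 0 → local minimum
  f''(2) = -12 < 0 → local maximum
  f''(4) = 16 > 0 → local minimum

Critical points: x = -4 (local minimum); x = 2 (local maximum); x = 4 (local minimum)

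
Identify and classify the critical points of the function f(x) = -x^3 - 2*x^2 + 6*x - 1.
f'(x) = -3*x^2 - 4*x + 6

Solve f'(x) = 0:
  3*x^2 + 4*x - 6 = 0 has no rational roots; quadratic formula: x = (-4 ± √88)/6.
  ⇒ x = -sqrt(22)/3 - 2/3 ≈ -2.2301, -2/3 + sqrt(22)/3 ≈ 0.8968

f''(x) = -6*x - 4
Second-derivative test at each critical point:
  f''(-2.2301) = 9.3808 > 0 → local minimum
  f''(0.8968) = -9.3808 < 0 → local maximum

Critical points: x = -sqrt(22)/3 - 2/3 ≈ -2.2301 (local minimum); x = -2/3 + sqrt(22)/3 ≈ 0.8968 (local maximum)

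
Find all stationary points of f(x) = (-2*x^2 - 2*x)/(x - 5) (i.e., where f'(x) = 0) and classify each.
f'(x) = 2*(-x^2 + 10*x + 5)/(x^2 - 10*x + 25)

Solve f'(x) = 0:
  f'(x) = -2*(x^2 - 10*x - 5)/(x - 5)^2; the denominator is positive wherever f is defined, so f'(x) = 0 ⇔ -2*x^2 + 20*x + 10 = 0.
  Factor: -2*x^2 + 20*x + 10 = -2*(x^2 - 10*x - 5); x^2 - 10*x - 5 = 0 has no rational roots; quadratic formula: x = (10 ± √120)/2.
  ⇒ x = 5 - sqrt(30) ≈ -0.4772, 5 + sqrt(30) ≈ 10.4772

f''(x) = -120/(x^3 - 15*x^2 + 75*x - 125)
Second-derivative test at each critical point:
  f''(-0.4772) = 0.7303 > 0 → local minimum
  f''(10.4772) = -0.7303 < 0 → local maximum

Critical points: x = 5 - sqrt(30) ≈ -0.4772 (local minimum); x = 5 + sqrt(30) ≈ 10.4772 (local maximum)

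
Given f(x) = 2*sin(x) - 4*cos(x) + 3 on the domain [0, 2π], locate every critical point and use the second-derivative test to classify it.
f'(x) = 4*sin(x) + 2*cos(x)

Solve f'(x) = 0 on [0, 2π]:
  f'(x) = 0 ⇔ 2*cos(x) = -4*sin(x) ⇔ tan(x) = -1/2, i.e. x = arctan(-1/2) + nπ; keep the solutions lying in [0, 2π].
  ⇒ x = pi - atan(1/2) ≈ 2.6779, -atan(1/2) + 2*pi ≈ 5.8195

f''(x) = -2*sin(x) + 4*cos(x)
Second-derivative test at each critical point:
  f''(2.6779) = -4.4721 < 0 → local maximum
  f''(5.8195) = 4.4721 > 0 → local minimum

Critical points: x = pi - atan(1/2) ≈ 2.6779 (local maximum); x = -atan(1/2) + 2*pi ≈ 5.8195 (local minimum)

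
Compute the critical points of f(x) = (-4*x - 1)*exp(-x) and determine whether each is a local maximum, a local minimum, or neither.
f'(x) = (4*x - 3)*exp(-x)

Solve f'(x) = 0:
  f'(x) = (4*x - 3)·exp(-x) and exp(-x) > 0 for every x, so f'(x) = 0 ⇔ 4*x - 3 = 0.
  4*x - 3 = 0.
  ⇒ x = 3/4

f''(x) = (7 - 4*x)*exp(-x)
Second-derivative test at each critical point:
  f''(3/4) = 1.8895 > 0 → local minimum

Critical points: x = 3/4 (local minimum)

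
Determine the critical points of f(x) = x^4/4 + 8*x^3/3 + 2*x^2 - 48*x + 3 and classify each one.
f'(x) = x^3 + 8*x^2 + 4*x - 48

Solve f'(x) = 0:
  Factor: x^3 + 8*x^2 + 4*x - 48 = (x - 2)*(x + 4)*(x + 6) = 0.
  ⇒ x = -6, -4, 2

f''(x) = 3*x^2 + 16*x + 4
Second-derivative test at each critical point:
  f''(-6) = 16 > 0 → local minimum
  f''(-4) = -12 < 0 → local maximum
  f''(2) = 48 > 0 → local minimum

Critical points: x = -6 (local minimum); x = -4 (local maximum); x = 2 (local minimum)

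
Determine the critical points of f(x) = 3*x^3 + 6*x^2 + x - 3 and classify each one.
f'(x) = 9*x^2 + 12*x + 1

Solve f'(x) = 0:
  9*x^2 + 12*x + 1 = 0 has no rational roots; quadratic formula: x = (-12 ± √108)/18.
  ⇒ x = -2/3 - sqrt(3)/3 ≈ -1.2440, -2/3 + sqrt(3)/3 ≈ -0.0893

f''(x) = 18*x + 12
Second-derivative test at each critical point:
  f''(-1.2440) = -10.3923 < 0 → local maximum
  f''(-0.0893) = 10.3923 > 0 → local minimum

Critical points: x = -2/3 - sqrt(3)/3 ≈ -1.2440 (local maximum); x = -2/3 + sqrt(3)/3 ≈ -0.0893 (local minimum)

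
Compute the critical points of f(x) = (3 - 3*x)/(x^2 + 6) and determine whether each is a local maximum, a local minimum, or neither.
f'(x) = 3*(-x^2 + 2*x*(x - 1) - 6)/(x^2 + 6)^2

Solve f'(x) = 0:
  f'(x) = 3*(x^2 - 2*x - 6)/(x^2 + 6)^2; the denominator is positive wherever f is defined, so f'(x) = 0 ⇔ 3*x^2 - 6*x - 18 = 0.
  Factor: 3*x^2 - 6*x - 18 = 3*(x^2 - 2*x - 6); x^2 - 2*x - 6 = 0 has no rational roots; quadratic formula: x = (2 ± √28)/2.
  ⇒ x = 1 - sqrt(7) ≈ -1.6458, 1 + sqrt(7) ≈ 3.6458

f''(x) = 6*(4*x^2*(1 - x) + (3*x - 1)*(x^2 + 6))/(x^2 + 6)^3
Second-derivative test at each critical point:
  f''(-1.6458) = -0.2093 < 0 → local maximum
  f''(3.6458) = 0.0427 > 0 → local minimum

Critical points: x = 1 - sqrt(7) ≈ -1.6458 (local maximum); x = 1 + sqrt(7) ≈ 3.6458 (local minimum)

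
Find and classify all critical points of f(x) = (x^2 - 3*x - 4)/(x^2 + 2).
f'(x) = 3*(x^2 + 4*x - 2)/(x^4 + 4*x^2 + 4)

Solve f'(x) = 0:
  f'(x) = 3*(x^2 + 4*x - 2)/(x^2 + 2)^2; the denominator is positive wherever f is defined, so f'(x) = 0 ⇔ 3*x^2 + 12*x - 6 = 0.
  Factor: 3*x^2 + 12*x - 6 = 3*(x^2 + 4*x - 2); x^2 + 4*x - 2 = 0 has no rational roots; quadratic formula: x = (-4 ± √24)/2.
  ⇒ x = -sqrt(6) - 2 ≈ -4.4495, -2 + sqrt(6) ≈ 0.4495

f''(x) = 6*(-x^3 - 6*x^2 + 6*x + 4)/(x^6 + 6*x^4 + 12*x^2 + 8)
Second-derivative test at each critical point:
  f''(-4.4495) = -0.0309 < 0 → local maximum
  f''(0.4495) = 3.0309 > 0 → local minimum

Critical points: x = -sqrt(6) - 2 ≈ -4.4495 (local maximum); x = -2 + sqrt(6) ≈ 0.4495 (local minimum)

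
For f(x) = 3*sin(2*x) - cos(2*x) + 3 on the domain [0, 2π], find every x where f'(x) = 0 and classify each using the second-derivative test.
f'(x) = 2*sin(2*x) + 6*cos(2*x)

Solve f'(x) = 0 on [0, 2π]:
  f'(x) = 0 ⇔ 3*cos(2*x) = -sin(2*x) ⇔ tan(2*x) = -3, i.e. 2*x = arctan(-3) + nπ; keep the solutions lying in [0, 2π].
  ⇒ x = -atan(3)/2 + pi/2 ≈ 0.9463, pi - atan(3)/2 ≈ 2.5171, -atan(3)/2 + 3*pi/2 ≈ 4.0879, -atan(3)/2 + 2*pi ≈ 5.6587

f''(x) = -12*sin(2*x) + 4*cos(2*x)
Second-derivative test at each critical point:
  f''(0.9463) = -12.6491 < 0 → local maximum
  f''(2.5171) = 12.6491 > 0 → local minimum
  f''(4.0879) = -12.6491 < 0 → local maximum
  f''(5.6587) = 12.6491 > 0 → local minimum

Critical points: x = -atan(3)/2 + pi/2 ≈ 0.9463 (local maximum); x = pi - atan(3)/2 ≈ 2.5171 (local minimum); x = -atan(3)/2 + 3*pi/2 ≈ 4.0879 (local maximum); x = -atan(3)/2 + 2*pi ≈ 5.6587 (local minimum)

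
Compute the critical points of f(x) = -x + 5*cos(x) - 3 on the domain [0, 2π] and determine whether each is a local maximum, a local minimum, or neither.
f'(x) = -5*sin(x) - 1

Solve f'(x) = 0 on [0, 2π]:
  f'(x) = 0 ⇔ sin(x) = -1/5, i.e. x = arcsin(-1/5) + 2nπ or x = π − arcsin(-1/5) + 2nπ; keep the solutions lying in [0, 2π].
  ⇒ x = asin(1/5) + pi ≈ 3.3430, -asin(1/5) + 2*pi ≈ 6.0818

f''(x) = -5*cos(x)
Second-derivative test at each critical point:
  f''(3.3430) = 4.8990 > 0 → local minimum
  f''(6.0818) = -4.8990 < 0 → local maximum

Critical points: x = asin(1/5) + pi ≈ 3.3430 (local minimum); x = -asin(1/5) + 2*pi ≈ 6.0818 (local maximum)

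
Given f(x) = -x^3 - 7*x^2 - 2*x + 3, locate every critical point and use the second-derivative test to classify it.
f'(x) = -3*x^2 - 14*x - 2

Solve f'(x) = 0:
  3*x^2 + 14*x + 2 = 0 has no rational roots; quadratic formula: x = (-14 ± √172)/6.
  ⇒ x = -7/3 - sqrt(43)/3 ≈ -4.5191, -7/3 + sqrt(43)/3 ≈ -0.1475

f''(x) = -6*x - 14
Second-derivative test at each critical point:
  f''(-4.5191) = 13.1149 > 0 → local minimum
  f''(-0.1475) = -13.1149 < 0 → local maximum

Critical points: x = -7/3 - sqrt(43)/3 ≈ -4.5191 (local minimum); x = -7/3 + sqrt(43)/3 ≈ -0.1475 (local maximum)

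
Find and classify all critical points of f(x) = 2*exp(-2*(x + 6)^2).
f'(x) = 8*(-x - 6)*exp(-2*(x + 6)^2)

Solve f'(x) = 0:
  f'(x) = (-8*x - 48)·exp(-2*(x + 6)^2) and exp(-2*(x + 6)^2) > 0 for every x, so f'(x) = 0 ⇔ -8*x - 48 = 0.
  Factor: -8*x - 48 = -8*(x + 6) = 0.
  ⇒ x = -6

f''(x) = 8*(4*(x + 6)^2 - 1)*exp(-2*(x + 6)^2)
Second-derivative test at each critical point:
  f''(-6) = -8 < 0 → local maximum

Critical points: x = -6 (local maximum)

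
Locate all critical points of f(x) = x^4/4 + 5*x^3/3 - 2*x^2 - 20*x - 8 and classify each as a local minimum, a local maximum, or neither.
f'(x) = x^3 + 5*x^2 - 4*x - 20

Solve f'(x) = 0:
  Factor: x^3 + 5*x^2 - 4*x - 20 = (x - 2)*(x + 2)*(x + 5) = 0.
  ⇒ x = -5, -2, 2

f''(x) = 3*x^2 + 10*x - 4
Second-derivative test at each critical point:
  f''(-5) = 21 > 0 → local minimum
  f''(-2) = -12 < 0 → local maximum
  f''(2) = 28 > 0 → local minimum

Critical points: x = -5 (local minimum); x = -2 (local maximum); x = 2 (local minimum)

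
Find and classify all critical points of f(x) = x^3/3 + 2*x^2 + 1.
f'(x) = x*(x + 4)

Solve f'(x) = 0:
  Factor: x^2 + 4*x = x*(x + 4) = 0.
  ⇒ x = -4, 0

f''(x) = 2*x + 4
Second-derivative test at each critical point:
  f''(-4) = -4 < 0 → local maximum
  f''(0) = 4 > 0 → local minimum

Critical points: x = -4 (local maximum); x = 0 (local minimum)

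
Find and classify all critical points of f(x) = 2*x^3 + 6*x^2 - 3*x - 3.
f'(x) = 6*x^2 + 12*x - 3

Solve f'(x) = 0:
  Factor: 6*x^2 + 12*x - 3 = 3*(2*x^2 + 4*x - 1); 2*x^2 + 4*x - 1 = 0 has no rational roots; quadratic formula: x = (-4 ± √24)/4.
  ⇒ x = -sqrt(6)/2 - 1 ≈ -2.2247, -1 + sqrt(6)/2 ≈ 0.2247

f''(x) = 12*x + 12
Second-derivative test at each critical point:
  f''(-2.2247) = -14.6969 < 0 → local maximum
  f''(0.2247) = 14.6969 > 0 → local minimum

Critical points: x = -sqrt(6)/2 - 1 ≈ -2.2247 (local maximum); x = -1 + sqrt(6)/2 ≈ 0.2247 (local minimum)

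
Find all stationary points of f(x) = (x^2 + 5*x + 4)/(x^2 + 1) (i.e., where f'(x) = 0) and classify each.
f'(x) = (-5*x^2 - 6*x + 5)/(x^4 + 2*x^2 + 1)

Solve f'(x) = 0:
  f'(x) = -(5*x^2 + 6*x - 5)/(x^2 + 1)^2; the denominator is positive wherever f is defined, so f'(x) = 0 ⇔ -5*x^2 - 6*x + 5 = 0.
  5*x^2 + 6*x - 5 = 0 has no rational roots; quadratic formula: x = (-6 ± √136)/10.
  ⇒ x = -sqrt(34)/5 - 3/5 ≈ -1.7662, -3/5 + sqrt(34)/5 ≈ 0.5662

f''(x) = 2*(5*x^3 + 9*x^2 - 15*x - 3)/(x^6 + 3*x^4 + 3*x^2 + 1)
Second-derivative test at each critical point:
  f''(-1.7662) = 0.6872 > 0 → local minimum
  f''(0.5662) = -6.6872 < 0 → local maximum

Critical points: x = -sqrt(34)/5 - 3/5 ≈ -1.7662 (local minimum); x = -3/5 + sqrt(34)/5 ≈ 0.5662 (local maximum)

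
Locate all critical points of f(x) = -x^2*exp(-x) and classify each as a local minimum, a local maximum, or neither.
f'(x) = x*(x - 2)*exp(-x)

Solve f'(x) = 0:
  f'(x) = (x^2 - 2*x)·exp(-x) and exp(-x) > 0 for every x, so f'(x) = 0 ⇔ x^2 - 2*x = 0.
  Factor: x^2 - 2*x = x*(x - 2) = 0.
  ⇒ x = 0, 2

f''(x) = (-x^2 + 4*x - 2)*exp(-x)
Second-derivative test at each critical point:
  f''(0) = -2 < 0 → local maximum
  f''(2) = 0.2707 > 0 → local minimum

Critical points: x = 0 (local maximum); x = 2 (local minimum)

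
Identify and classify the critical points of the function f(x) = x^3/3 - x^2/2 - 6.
f'(x) = x*(x - 1)

Solve f'(x) = 0:
  Factor: x^2 - x = x*(x - 1) = 0.
  ⇒ x = 0, 1

f''(x) = 2*x - 1
Second-derivative test at each critical point:
  f''(0) = -1 < 0 → local maximum
  f''(1) = 1 > 0 → local minimum

Critical points: x = 0 (local maximum); x = 1 (local minimum)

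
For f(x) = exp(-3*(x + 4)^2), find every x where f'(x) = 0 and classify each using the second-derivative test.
f'(x) = 6*(-x - 4)*exp(-3*(x + 4)^2)

Solve f'(x) = 0:
  f'(x) = (-6*x - 24)·exp(-3*(x + 4)^2) and exp(-3*(x + 4)^2) > 0 for every x, so f'(x) = 0 ⇔ -6*x - 24 = 0.
  Factor: -6*x - 24 = -6*(x + 4) = 0.
  ⇒ x = -4

f''(x) = 6*(6*(x + 4)^2 - 1)*exp(-3*(x + 4)^2)
Second-derivative test at each critical point:
  f''(-4) = -6 < 0 → local maximum

Critical points: x = -4 (local maximum)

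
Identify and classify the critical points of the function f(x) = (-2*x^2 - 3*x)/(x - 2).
f'(x) = 2*(-x^2 + 4*x + 3)/(x^2 - 4*x + 4)

Solve f'(x) = 0:
  f'(x) = -2*(x^2 - 4*x - 3)/(x - 2)^2; the denominator is positive wherever f is defined, so f'(x) = 0 ⇔ -2*x^2 + 8*x + 6 = 0.
  Factor: -2*x^2 + 8*x + 6 = -2*(x^2 - 4*x - 3); x^2 - 4*x - 3 = 0 has no rational roots; quadratic formula: x = (4 ± √28)/2.
  ⇒ x = 2 - sqrt(7) ≈ -0.6458, 2 + sqrt(7) ≈ 4.6458

f''(x) = -28/(x^3 - 6*x^2 + 12*x - 8)
Second-derivative test at each critical point:
  f''(-0.6458) = 1.5119 > 0 → local minimum
  f''(4.6458) = -1.5119 < 0 → local maximum

Critical points: x = 2 - sqrt(7) ≈ -0.6458 (local minimum); x = 2 + sqrt(7) ≈ 4.6458 (local maximum)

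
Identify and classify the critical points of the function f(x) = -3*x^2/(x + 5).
f'(x) = 3*x*(-x - 10)/(x + 5)^2

Solve f'(x) = 0:
  f'(x) = -3*x*(x + 10)/(x + 5)^2; the denominator is positive wherever f is defined, so f'(x) = 0 ⇔ -3*x^2 - 30*x = 0.
  Factor: -3*x^2 - 30*x = -3*x*(x + 10) = 0.
  ⇒ x = -10, 0

f''(x) = -150/(x^3 + 15*x^2 + 75*x + 125)
Second-derivative test at each critical point:
  f''(-10) = 6/5 > 0 → local minimum
  f''(0) = -6/5 < 0 → local maximum

Critical points: x = -10 (local minimum); x = 0 (local maximum)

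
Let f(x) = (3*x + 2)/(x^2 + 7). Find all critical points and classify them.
f'(x) = (-3*x^2 - 4*x + 21)/(x^4 + 14*x^2 + 49)

Solve f'(x) = 0:
  f'(x) = -(3*x^2 + 4*x - 21)/(x^2 + 7)^2; the denominator is positive wherever f is defined, so f'(x) = 0 ⇔ -3*x^2 - 4*x + 21 = 0.
  3*x^2 + 4*x - 21 = 0 has no rational roots; quadratic formula: x = (-4 ± √268)/6.
  ⇒ x = -sqrt(67)/3 - 2/3 ≈ -3.3951, -2/3 + sqrt(67)/3 ≈ 2.0618

f''(x) = 2*(4*x^2*(3*x + 2) - (9*x + 2)*(x^2 + 7))/(x^2 + 7)^3
Second-derivative test at each critical point:
  f''(-3.3951) = 0.0477 > 0 → local minimum
  f''(2.0618) = -0.1293 < 0 → local maximum

Critical points: x = -sqrt(67)/3 - 2/3 ≈ -3.3951 (local minimum); x = -2/3 + sqrt(67)/3 ≈ 2.0618 (local maximum)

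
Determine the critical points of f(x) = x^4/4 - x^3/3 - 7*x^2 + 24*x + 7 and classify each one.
f'(x) = x^3 - x^2 - 14*x + 24

Solve f'(x) = 0:
  Factor: x^3 - x^2 - 14*x + 24 = (x - 3)*(x - 2)*(x + 4) = 0.
  ⇒ x = -4, 2, 3

f''(x) = 3*x^2 - 2*x - 14
Second-derivative test at each critical point:
  f''(-4) = 42 > 0 → local minimum
  f''(2) = -6 < 0 → local maximum
  f''(3) = 7 > 0 → local minimum

Critical points: x = -4 (local minimum); x = 2 (local maximum); x = 3 (local minimum)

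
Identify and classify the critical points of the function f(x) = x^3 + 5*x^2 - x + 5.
f'(x) = 3*x^2 + 10*x - 1

Solve f'(x) = 0:
  3*x^2 + 10*x - 1 = 0 has no rational roots; quadratic formula: x = (-10 ± √112)/6.
  ⇒ x = -2*sqrt(7)/3 - 5/3 ≈ -3.4305, -5/3 + 2*sqrt(7)/3 ≈ 0.0972

f''(x) = 6*x + 10
Second-derivative test at each critical point:
  f''(-3.4305) = -10.5830 < 0 → local maximum
  f''(0.0972) = 10.5830 > 0 → local minimum

Critical points: x = -2*sqrt(7)/3 - 5/3 ≈ -3.4305 (local maximum); x = -5/3 + 2*sqrt(7)/3 ≈ 0.0972 (local minimum)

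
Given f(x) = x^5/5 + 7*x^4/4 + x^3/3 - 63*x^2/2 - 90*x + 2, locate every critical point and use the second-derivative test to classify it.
f'(x) = x^4 + 7*x^3 + x^2 - 63*x - 90

Solve f'(x) = 0:
  Factor: x^4 + 7*x^3 + x^2 - 63*x - 90 = (x - 3)*(x + 2)*(x + 3)*(x + 5) = 0.
  ⇒ x = -5, -3, -2, 3

f''(x) = 4*x^3 + 21*x^2 + 2*x - 63
Second-derivative test at each critical point:
  f''(-5) = -48 < 0 → local maximum
  f''(-3) = 12 > 0 → local minimum
  f''(-2) = -15 < 0 → local maximum
  f''(3) = 240 > 0 → local minimum

Critical points: x = -5 (local maximum); x = -3 (local minimum); x = -2 (local maximum); x = 3 (local minimum)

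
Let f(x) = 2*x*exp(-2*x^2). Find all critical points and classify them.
f'(x) = 2*(1 - 4*x^2)*exp(-2*x^2)

Solve f'(x) = 0:
  f'(x) = (2 - 8*x^2)·exp(-2*x^2) and exp(-2*x^2) > 0 for every x, so f'(x) = 0 ⇔ 2 - 8*x^2 = 0.
  Factor: 2 - 8*x^2 = -2*(2*x - 1)*(2*x + 1) = 0.
  ⇒ x = -1/2, 1/2

f''(x) = (32*x^3 - 24*x)*exp(-2*x^2)
Second-derivative test at each critical point:
  f''(-1/2) = 4.8522 > 0 → local minimum
  f''(1/2) = -4.8522 < 0 → local maximum

Critical points: x = -1/2 (local minimum); x = 1/2 (local maximum)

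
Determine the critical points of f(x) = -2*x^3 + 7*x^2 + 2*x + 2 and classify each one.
f'(x) = -6*x^2 + 14*x + 2

Solve f'(x) = 0:
  Factor: -6*x^2 + 14*x + 2 = -2*(3*x^2 - 7*x - 1); 3*x^2 - 7*x - 1 = 0 has no rational roots; quadratic formula: x = (7 ± √61)/6.
  ⇒ x = 7/6 - sqrt(61)/6 ≈ -0.1350, 7/6 + sqrt(61)/6 ≈ 2.4684

f''(x) = 14 - 12*x
Second-derivative test at each critical point:
  f''(-0.1350) = 15.6205 > 0 → local minimum
  f''(2.4684) = -15.6205 < 0 → local maximum

Critical points: x = 7/6 - sqrt(61)/6 ≈ -0.1350 (local minimum); x = 7/6 + sqrt(61)/6 ≈ 2.4684 (local maximum)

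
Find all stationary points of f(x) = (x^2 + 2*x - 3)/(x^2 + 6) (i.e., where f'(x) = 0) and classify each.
f'(x) = 2*(-x^2 + 9*x + 6)/(x^4 + 12*x^2 + 36)

Solve f'(x) = 0:
  f'(x) = -2*(x^2 - 9*x - 6)/(x^2 + 6)^2; the denominator is positive wherever f is defined, so f'(x) = 0 ⇔ -2*x^2 + 18*x + 12 = 0.
  Factor: -2*x^2 + 18*x + 12 = -2*(x^2 - 9*x - 6); x^2 - 9*x - 6 = 0 has no rational roots; quadratic formula: x = (9 ± √105)/2.
  ⇒ x = 9/2 - sqrt(105)/2 ≈ -0.6235, 9/2 + sqrt(105)/2 ≈ 9.6235

f''(x) = 2*(2*x^3 - 27*x^2 - 36*x + 54)/(x^6 + 18*x^4 + 108*x^2 + 216)
Second-derivative test at each critical point:
  f''(-0.6235) = 0.5021 > 0 → local minimum
  f''(9.6235) = -0.0021 < 0 → local maximum

Critical points: x = 9/2 - sqrt(105)/2 ≈ -0.6235 (local minimum); x = 9/2 + sqrt(105)/2 ≈ 9.6235 (local maximum)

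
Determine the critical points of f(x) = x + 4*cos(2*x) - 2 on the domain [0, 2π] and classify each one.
f'(x) = 1 - 8*sin(2*x)

Solve f'(x) = 0 on [0, 2π]:
  f'(x) = 0 ⇔ sin(2*x) = 1/8, i.e. 2*x = arcsin(1/8) + 2nπ or 2*x = π − arcsin(1/8) + 2nπ; keep the solutions lying in [0, 2π].
  ⇒ x = asin(1/8)/2 ≈ 0.0627, -asin(1/8)/2 + pi/2 ≈ 1.5081, asin(1/8)/2 + pi ≈ 3.2043, -asin(1/8)/2 + 3*pi/2 ≈ 4.6497

f''(x) = -16*cos(2*x)
Second-derivative test at each critical point:
  f''(0.0627) = -15.8745 < 0 → local maximum
  f''(1.5081) = 15.8745 > 0 → local minimum
  f''(3.2043) = -15.8745 < 0 → local maximum
  f''(4.6497) = 15.8745 > 0 → local minimum

Critical points: x = asin(1/8)/2 ≈ 0.0627 (local maximum); x = -asin(1/8)/2 + pi/2 ≈ 1.5081 (local minimum); x = asin(1/8)/2 + pi ≈ 3.2043 (local maximum); x = -asin(1/8)/2 + 3*pi/2 ≈ 4.6497 (local minimum)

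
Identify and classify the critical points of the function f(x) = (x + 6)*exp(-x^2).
f'(x) = (-2*x*(x + 6) + 1)*exp(-x^2)

Solve f'(x) = 0:
  f'(x) = (-2*x^2 - 12*x + 1)·exp(-x^2) and exp(-x^2) > 0 for every x, so f'(x) = 0 ⇔ -2*x^2 - 12*x + 1 = 0.
  2*x^2 + 12*x - 1 = 0 has no rational roots; quadratic formula: x = (-12 ± √152)/4.
  ⇒ x = -sqrt(38)/2 - 3 ≈ -6.0822, -3 + sqrt(38)/2 ≈ 0.0822

f''(x) = 2*(2*x^2*(x + 6) - 3*x - 6)*exp(-x^2)
Second-derivative test at each critical point:
  f''(-6.0822) = 1.059e-15 > 0 → local minimum
  f''(0.0822) = -12.2458 < 0 → local maximum

Critical points: x = -sqrt(38)/2 - 3 ≈ -6.0822 (local minimum); x = -3 + sqrt(38)/2 ≈ 0.0822 (local maximum)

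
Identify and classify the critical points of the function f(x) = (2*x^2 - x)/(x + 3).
f'(x) = (2*x^2 + 12*x - 3)/(x^2 + 6*x + 9)

Solve f'(x) = 0:
  f'(x) = (2*x^2 + 12*x - 3)/(x + 3)^2; the denominator is positive wherever f is defined, so f'(x) = 0 ⇔ 2*x^2 + 12*x - 3 = 0.
  2*x^2 + 12*x - 3 = 0 has no rational roots; quadratic formula: x = (-12 ± √168)/4.
  ⇒ x = -sqrt(42)/2 - 3 ≈ -6.2404, -3 + sqrt(42)/2 ≈ 0.2404

f''(x) = 42/(x^3 + 9*x^2 + 27*x + 27)
Second-derivative test at each critical point:
  f''(-6.2404) = -1.2344 < 0 → local maximum
  f''(0.2404) = 1.2344 > 0 → local minimum

Critical points: x = -sqrt(42)/2 - 3 ≈ -6.2404 (local maximum); x = -3 + sqrt(42)/2 ≈ 0.2404 (local minimum)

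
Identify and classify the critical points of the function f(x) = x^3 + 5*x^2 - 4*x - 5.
f'(x) = 3*x^2 + 10*x - 4

Solve f'(x) = 0:
  3*x^2 + 10*x - 4 = 0 has no rational roots; quadratic formula: x = (-10 ± √148)/6.
  ⇒ x = -sqrt(37)/3 - 5/3 ≈ -3.6943, -5/3 + sqrt(37)/3 ≈ 0.3609

f''(x) = 6*x + 10
Second-derivative test at each critical point:
  f''(-3.6943) = -12.1655 < 0 → local maximum
  f''(0.3609) = 12.1655 > 0 → local minimum

Critical points: x = -sqrt(37)/3 - 5/3 ≈ -3.6943 (local maximum); x = -5/3 + sqrt(37)/3 ≈ 0.3609 (local minimum)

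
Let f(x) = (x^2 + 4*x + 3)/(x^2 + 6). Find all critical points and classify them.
f'(x) = 2*(-2*x^2 + 3*x + 12)/(x^4 + 12*x^2 + 36)

Solve f'(x) = 0:
  f'(x) = -2*(2*x^2 - 3*x - 12)/(x^2 + 6)^2; the denominator is positive wherever f is defined, so f'(x) = 0 ⇔ -4*x^2 + 6*x + 24 = 0.
  Factor: -4*x^2 + 6*x + 24 = -2*(2*x^2 - 3*x - 12); 2*x^2 - 3*x - 12 = 0 has no rational roots; quadratic formula: x = (3 ± √105)/4.
  ⇒ x = 3/4 - sqrt(105)/4 ≈ -1.8117, 3/4 + sqrt(105)/4 ≈ 3.3117

f''(x) = 2*(4*x^3 - 9*x^2 - 72*x + 18)/(x^6 + 18*x^4 + 108*x^2 + 216)
Second-derivative test at each critical point:
  f''(-1.8117) = 0.2379 > 0 → local minimum
  f''(3.3117) = -0.0712 < 0 → local maximum

Critical points: x = 3/4 - sqrt(105)/4 ≈ -1.8117 (local minimum); x = 3/4 + sqrt(105)/4 ≈ 3.3117 (local maximum)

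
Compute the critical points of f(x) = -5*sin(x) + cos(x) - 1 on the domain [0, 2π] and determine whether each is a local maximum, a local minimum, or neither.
f'(x) = -sin(x) - 5*cos(x)

Solve f'(x) = 0 on [0, 2π]:
  f'(x) = 0 ⇔ -5*cos(x) = sin(x) ⇔ tan(x) = -5, i.e. x = arctan(-5) + nπ; keep the solutions lying in [0, 2π].
  ⇒ x = pi - atan(5) ≈ 1.7682, -atan(5) + 2*pi ≈ 4.9098

f''(x) = 5*sin(x) - cos(x)
Second-derivative test at each critical point:
  f''(1.7682) = 5.0990 > 0 → local minimum
  f''(4.9098) = -5.0990 < 0 → local maximum

Critical points: x = pi - atan(5) ≈ 1.7682 (local minimum); x = -atan(5) + 2*pi ≈ 4.9098 (local maximum)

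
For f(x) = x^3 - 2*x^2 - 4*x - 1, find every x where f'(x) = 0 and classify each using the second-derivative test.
f'(x) = 3*x^2 - 4*x - 4

Solve f'(x) = 0:
  Factor: 3*x^2 - 4*x - 4 = (x - 2)*(3*x + 2) = 0.
  ⇒ x = -2/3, 2

f''(x) = 6*x - 4
Second-derivative test at each critical point:
  f''(-2/3) = -8 < 0 → local maximum
  f''(2) = 8 > 0 → local minimum

Critical points: x = -2/3 (local maximum); x = 2 (local minimum)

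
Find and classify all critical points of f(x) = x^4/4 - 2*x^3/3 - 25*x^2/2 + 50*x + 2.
f'(x) = x^3 - 2*x^2 - 25*x + 50

Solve f'(x) = 0:
  Factor: x^3 - 2*x^2 - 25*x + 50 = (x - 5)*(x - 2)*(x + 5) = 0.
  ⇒ x = -5, 2, 5

f''(x) = 3*x^2 - 4*x - 25
Second-derivative test at each critical point:
  f''(-5) = 70 > 0 → local minimum
  f''(2) = -21 < 0 → local maximum
  f''(5) = 30 > 0 → local minimum

Critical points: x = -5 (local minimum); x = 2 (local maximum); x = 5 (local minimum)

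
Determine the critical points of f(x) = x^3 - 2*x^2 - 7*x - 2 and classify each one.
f'(x) = 3*x^2 - 4*x - 7

Solve f'(x) = 0:
  Factor: 3*x^2 - 4*x - 7 = (x + 1)*(3*x - 7) = 0.
  ⇒ x = -1, 7/3

f''(x) = 6*x - 4
Second-derivative test at each critical point:
  f''(-1) = -10 < 0 → local maximum
  f''(7/3) = 10 > 0 → local minimum

Critical points: x = -1 (local maximum); x = 7/3 (local minimum)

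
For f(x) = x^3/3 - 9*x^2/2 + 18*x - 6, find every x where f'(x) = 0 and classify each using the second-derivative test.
f'(x) = x^2 - 9*x + 18

Solve f'(x) = 0:
  Factor: x^2 - 9*x + 18 = (x - 6)*(x - 3) = 0.
  ⇒ x = 3, 6

f''(x) = 2*x - 9
Second-derivative test at each critical point:
  f''(3) = -3 < 0 → local maximum
  f''(6) = 3 > 0 → local minimum

Critical points: x = 3 (local maximum); x = 6 (local minimum)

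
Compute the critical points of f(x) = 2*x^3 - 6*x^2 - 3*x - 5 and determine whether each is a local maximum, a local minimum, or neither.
f'(x) = 6*x^2 - 12*x - 3

Solve f'(x) = 0:
  Factor: 6*x^2 - 12*x - 3 = 3*(2*x^2 - 4*x - 1); 2*x^2 - 4*x - 1 = 0 has no rational roots; quadratic formula: x = (4 ± √24)/4.
  ⇒ x = 1 - sqrt(6)/2 ≈ -0.2247, 1 + sqrt(6)/2 ≈ 2.2247

f''(x) = 12*x - 12
Second-derivative test at each critical point:
  f''(-0.2247) = -14.6969 < 0 → local maximum
  f''(2.2247) = 14.6969 > 0 → local minimum

Critical points: x = 1 - sqrt(6)/2 ≈ -0.2247 (local maximum); x = 1 + sqrt(6)/2 ≈ 2.2247 (local minimum)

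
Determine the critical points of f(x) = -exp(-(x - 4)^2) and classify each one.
f'(x) = 2*(x - 4)*exp(-(x - 4)^2)

Solve f'(x) = 0:
  f'(x) = (2*x - 8)·exp(-(x - 4)^2) and exp(-(x - 4)^2) > 0 for every x, so f'(x) = 0 ⇔ 2*x - 8 = 0.
  Factor: 2*x - 8 = 2*(x - 4) = 0.
  ⇒ x = 4

f''(x) = 2*(1 - 2*(x - 4)^2)*exp(-(x - 4)^2)
Second-derivative test at each critical point:
  f''(4) = 2 > 0 → local minimum

Critical points: x = 4 (local minimum)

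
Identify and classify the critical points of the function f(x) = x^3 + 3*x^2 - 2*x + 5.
f'(x) = 3*x^2 + 6*x - 2

Solve f'(x) = 0:
  3*x^2 + 6*x - 2 = 0 has no rational roots; quadratic formula: x = (-6 ± √60)/6.
  ⇒ x = -sqrt(15)/3 - 1 ≈ -2.2910, -1 + sqrt(15)/3 ≈ 0.2910

f''(x) = 6*x + 6
Second-derivative test at each critical point:
  f''(-2.2910) = -7.7460 < 0 → local maximum
  f''(0.2910) = 7.7460 > 0 → local minimum

Critical points: x = -sqrt(15)/3 - 1 ≈ -2.2910 (local maximum); x = -1 + sqrt(15)/3 ≈ 0.2910 (local minimum)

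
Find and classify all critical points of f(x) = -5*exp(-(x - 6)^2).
f'(x) = 10*(x - 6)*exp(-(x - 6)^2)

Solve f'(x) = 0:
  f'(x) = (10*x - 60)·exp(-(x - 6)^2) and exp(-(x - 6)^2) > 0 for every x, so f'(x) = 0 ⇔ 10*x - 60 = 0.
  Factor: 10*x - 60 = 10*(x - 6) = 0.
  ⇒ x = 6

f''(x) = 10*(1 - 2*(x - 6)^2)*exp(-(x - 6)^2)
Second-derivative test at each critical point:
  f''(6) = 10 > 0 → local minimum

Critical points: x = 6 (local minimum)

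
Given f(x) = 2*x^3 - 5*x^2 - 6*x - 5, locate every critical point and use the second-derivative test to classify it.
f'(x) = 6*x^2 - 10*x - 6

Solve f'(x) = 0:
  Factor: 6*x^2 - 10*x - 6 = 2*(3*x^2 - 5*x - 3); 3*x^2 - 5*x - 3 = 0 has no rational roots; quadratic formula: x = (5 ± √61)/6.
  ⇒ x = 5/6 - sqrt(61)/6 ≈ -0.4684, 5/6 + sqrt(61)/6 ≈ 2.1350

f''(x) = 12*x - 10
Second-derivative test at each critical point:
  f''(-0.4684) = -15.6205 < 0 → local maximum
  f''(2.1350) = 15.6205 > 0 → local minimum

Critical points: x = 5/6 - sqrt(61)/6 ≈ -0.4684 (local maximum); x = 5/6 + sqrt(61)/6 ≈ 2.1350 (local minimum)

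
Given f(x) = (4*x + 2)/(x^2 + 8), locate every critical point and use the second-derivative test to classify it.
f'(x) = 4*(-x^2 - x + 8)/(x^4 + 16*x^2 + 64)

Solve f'(x) = 0:
  f'(x) = -4*(x^2 + x - 8)/(x^2 + 8)^2; the denominator is positive wherever f is defined, so f'(x) = 0 ⇔ -4*x^2 - 4*x + 32 = 0.
  Factor: -4*x^2 - 4*x + 32 = -4*(x^2 + x - 8); x^2 + x - 8 = 0 has no rational roots; quadratic formula: x = (-1 ± √33)/2.
  ⇒ x = -sqrt(33)/2 - 1/2 ≈ -3.3723, -1/2 + sqrt(33)/2 ≈ 2.3723

f''(x) = 4*(4*x^2*(2*x + 1) - (6*x + 1)*(x^2 + 8))/(x^2 + 8)^3
Second-derivative test at each critical point:
  f''(-3.3723) = 0.0612 > 0 → local minimum
  f''(2.3723) = -0.1237 < 0 → local maximum

Critical points: x = -sqrt(33)/2 - 1/2 ≈ -3.3723 (local minimum); x = -1/2 + sqrt(33)/2 ≈ 2.3723 (local maximum)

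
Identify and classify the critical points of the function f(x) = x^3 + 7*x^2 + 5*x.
f'(x) = 3*x^2 + 14*x + 5

Solve f'(x) = 0:
  3*x^2 + 14*x + 5 = 0 has no rational roots; quadratic formula: x = (-14 ± √136)/6.
  ⇒ x = -7/3 - sqrt(34)/3 ≈ -4.2770, -7/3 + sqrt(34)/3 ≈ -0.3897

f''(x) = 6*x + 14
Second-derivative test at each critical point:
  f''(-4.2770) = -11.6619 < 0 → local maximum
  f''(-0.3897) = 11.6619 > 0 → local minimum

Critical points: x = -7/3 - sqrt(34)/3 ≈ -4.2770 (local maximum); x = -7/3 + sqrt(34)/3 ≈ -0.3897 (local minimum)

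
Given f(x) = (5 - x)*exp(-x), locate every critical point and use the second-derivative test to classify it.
f'(x) = (x - 6)*exp(-x)

Solve f'(x) = 0:
  f'(x) = (x - 6)·exp(-x) and exp(-x) > 0 for every x, so f'(x) = 0 ⇔ x - 6 = 0.
  x - 6 = 0.
  ⇒ x = 6

f''(x) = (7 - x)*exp(-x)
Second-derivative test at each critical point:
  f''(6) = 0.0025 > 0 → local minimum

Critical points: x = 6 (local minimum)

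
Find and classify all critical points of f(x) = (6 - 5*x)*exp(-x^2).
f'(x) = (2*x*(5*x - 6) - 5)*exp(-x^2)

Solve f'(x) = 0:
  f'(x) = (10*x^2 - 12*x - 5)·exp(-x^2) and exp(-x^2) > 0 for every x, so f'(x) = 0 ⇔ 10*x^2 - 12*x - 5 = 0.
  10*x^2 - 12*x - 5 = 0 has no rational roots; quadratic formula: x = (12 ± √344)/20.
  ⇒ x = 3/5 - sqrt(86)/10 ≈ -0.3274, 3/5 + sqrt(86)/10 ≈ 1.5274

f''(x) = 2*(2*x^2*(6 - 5*x) + 15*x - 6)*exp(-x^2)
Second-derivative test at each critical point:
  f''(-0.3274) = -16.6624 < 0 → local maximum
  f''(1.5274) = 1.7995 > 0 → local minimum

Critical points: x = 3/5 - sqrt(86)/10 ≈ -0.3274 (local maximum); x = 3/5 + sqrt(86)/10 ≈ 1.5274 (local minimum)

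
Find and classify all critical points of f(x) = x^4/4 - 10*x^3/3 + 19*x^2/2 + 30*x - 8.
f'(x) = x^3 - 10*x^2 + 19*x + 30

Solve f'(x) = 0:
  Factor: x^3 - 10*x^2 + 19*x + 30 = (x - 6)*(x - 5)*(x + 1) = 0.
  ⇒ x = -1, 5, 6

f''(x) = 3*x^2 - 20*x + 19
Second-derivative test at each critical point:
  f''(-1) = 42 > 0 → local minimum
  f''(5) = -6 < 0 → local maximum
  f''(6) = 7 > 0 → local minimum

Critical points: x = -1 (local minimum); x = 5 (local maximum); x = 6 (local minimum)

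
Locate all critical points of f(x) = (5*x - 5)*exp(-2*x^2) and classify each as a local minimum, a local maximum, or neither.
f'(x) = 5*(-4*x*(x - 1) + 1)*exp(-2*x^2)

Solve f'(x) = 0:
  f'(x) = (-20*x^2 + 20*x + 5)·exp(-2*x^2) and exp(-2*x^2) > 0 for every x, so f'(x) = 0 ⇔ -20*x^2 + 20*x + 5 = 0.
  Factor: -20*x^2 + 20*x + 5 = -5*(4*x^2 - 4*x - 1); 4*x^2 - 4*x - 1 = 0 has no rational roots; quadratic formula: x = (4 ± √32)/8.
  ⇒ x = 1/2 - sqrt(2)/2 ≈ -0.2071, 1/2 + sqrt(2)/2 ≈ 1.2071

f''(x) = 20*(4*x^2*(x - 1) - 3*x + 1)*exp(-2*x^2)
Second-derivative test at each critical point:
  f''(-0.2071) = 25.9590 > 0 → local minimum
  f''(1.2071) = -1.5343 < 0 → local maximum

Critical points: x = 1/2 - sqrt(2)/2 ≈ -0.2071 (local minimum); x = 1/2 + sqrt(2)/2 ≈ 1.2071 (local maximum)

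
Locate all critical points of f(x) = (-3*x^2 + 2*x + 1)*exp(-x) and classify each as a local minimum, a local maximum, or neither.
f'(x) = (3*x^2 - 8*x + 1)*exp(-x)

Solve f'(x) = 0:
  f'(x) = (3*x^2 - 8*x + 1)·exp(-x) and exp(-x) > 0 for every x, so f'(x) = 0 ⇔ 3*x^2 - 8*x + 1 = 0.
  3*x^2 - 8*x + 1 = 0 has no rational roots; quadratic formula: x = (8 ± √52)/6.
  ⇒ x = 4/3 - sqrt(13)/3 ≈ 0.1315, sqrt(13)/3 + 4/3 ≈ 2.5352

f''(x) = (-3*x^2 + 14*x - 9)*exp(-x)
Second-derivative test at each critical point:
  f''(0.1315) = -6.3227 < 0 → local maximum
  f''(2.5352) = 0.5715 > 0 → local minimum

Critical points: x = 4/3 - sqrt(13)/3 ≈ 0.1315 (local maximum); x = sqrt(13)/3 + 4/3 ≈ 2.5352 (local minimum)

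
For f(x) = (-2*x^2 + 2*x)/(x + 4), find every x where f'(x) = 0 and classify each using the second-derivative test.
f'(x) = 2*(-x^2 - 8*x + 4)/(x^2 + 8*x + 16)

Solve f'(x) = 0:
  f'(x) = -2*(x^2 + 8*x - 4)/(x + 4)^2; the denominator is positive wherever f is defined, so f'(x) = 0 ⇔ -2*x^2 - 16*x + 8 = 0.
  Factor: -2*x^2 - 16*x + 8 = -2*(x^2 + 8*x - 4); x^2 + 8*x - 4 = 0 has no rational roots; quadratic formula: x = (-8 ± √80)/2.
  ⇒ x = -2*sqrt(5) - 4 ≈ -8.4721, -4 + 2*sqrt(5) ≈ 0.4721

f''(x) = -80/(x^3 + 12*x^2 + 48*x + 64)
Second-derivative test at each critical point:
  f''(-8.4721) = 0.8944 > 0 → local minimum
  f''(0.4721) = -0.8944 < 0 → local maximum

Critical points: x = -2*sqrt(5) - 4 ≈ -8.4721 (local minimum); x = -4 + 2*sqrt(5) ≈ 0.4721 (local maximum)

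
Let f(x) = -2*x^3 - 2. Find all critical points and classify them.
f'(x) = -6*x^2

Solve f'(x) = 0:
  ⇒ x = 0

f''(x) = -12*x
Second-derivative test at each critical point:
  f''(0) = 0, so the second-derivative test is inconclusive; use the first-derivative test: f'(-1/4) = -0.3750, f'(1/4) = -0.3750 — f' is negative on both sides (no sign change) → neither a local maximum nor a local minimum

Critical points: x = 0 (neither)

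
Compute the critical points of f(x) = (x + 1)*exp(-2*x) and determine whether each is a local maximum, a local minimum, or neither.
f'(x) = (-2*x - 1)*exp(-2*x)

Solve f'(x) = 0:
  f'(x) = (-2*x - 1)·exp(-2*x) and exp(-2*x) > 0 for every x, so f'(x) = 0 ⇔ -2*x - 1 = 0.
  -2*x - 1 = 0.
  ⇒ x = -1/2

f''(x) = 4*x*exp(-2*x)
Second-derivative test at each critical point:
  f''(-1/2) = -5.4366 < 0 → local maximum

Critical points: x = -1/2 (local maximum)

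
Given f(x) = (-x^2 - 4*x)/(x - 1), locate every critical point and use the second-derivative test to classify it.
f'(x) = (-x^2 + 2*x + 4)/(x^2 - 2*x + 1)

Solve f'(x) = 0:
  f'(x) = -(x^2 - 2*x - 4)/(x - 1)^2; the denominator is positive wherever f is defined, so f'(x) = 0 ⇔ -x^2 + 2*x + 4 = 0.
  x^2 - 2*x - 4 = 0 has no rational roots; quadratic formula: x = (2 ± √20)/2.
  ⇒ x = 1 - sqrt(5) ≈ -1.2361, 1 + sqrt(5) ≈ 3.2361

f''(x) = -10/(x^3 - 3*x^2 + 3*x - 1)
Second-derivative test at each critical point:
  f''(-1.2361) = 0.8944 > 0 → local minimum
  f''(3.2361) = -0.8944 < 0 → local maximum

Critical points: x = 1 - sqrt(5) ≈ -1.2361 (local minimum); x = 1 + sqrt(5) ≈ 3.2361 (local maximum)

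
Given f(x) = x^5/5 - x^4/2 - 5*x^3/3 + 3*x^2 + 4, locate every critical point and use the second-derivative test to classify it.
f'(x) = x*(x^3 - 2*x^2 - 5*x + 6)

Solve f'(x) = 0:
  Factor: x^4 - 2*x^3 - 5*x^2 + 6*x = x*(x - 3)*(x - 1)*(x + 2) = 0.
  ⇒ x = -2, 0, 1, 3

f''(x) = 4*x^3 - 6*x^2 - 10*x + 6
Second-derivative test at each critical point:
  f''(-2) = -30 < 0 → local maximum
  f''(0) = 6 > 0 → local minimum
  f''(1) = -6 < 0 → local maximum
  f''(3) = 30 > 0 → local minimum

Critical points: x = -2 (local maximum); x = 0 (local minimum); x = 1 (local maximum); x = 3 (local minimum)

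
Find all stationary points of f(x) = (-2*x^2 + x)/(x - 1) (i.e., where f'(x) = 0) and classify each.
f'(x) = (-2*x^2 + 4*x - 1)/(x^2 - 2*x + 1)

Solve f'(x) = 0:
  f'(x) = -(2*x^2 - 4*x + 1)/(x - 1)^2; the denominator is positive wherever f is defined, so f'(x) = 0 ⇔ -2*x^2 + 4*x - 1 = 0.
  2*x^2 - 4*x + 1 = 0 has no rational roots; quadratic formula: x = (4 ± √8)/4.
  ⇒ x = 1 - sqrt(2)/2 ≈ 0.2929, sqrt(2)/2 + 1 ≈ 1.7071

f''(x) = -2/(x^3 - 3*x^2 + 3*x - 1)
Second-derivative test at each critical point:
  f''(0.2929) = 5.6569 > 0 → local minimum
  f''(1.7071) = -5.6569 < 0 → local maximum

Critical points: x = 1 - sqrt(2)/2 ≈ 0.2929 (local minimum); x = sqrt(2)/2 + 1 ≈ 1.7071 (local maximum)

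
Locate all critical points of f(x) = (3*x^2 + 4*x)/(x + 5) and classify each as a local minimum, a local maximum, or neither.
f'(x) = (3*x^2 + 30*x + 20)/(x^2 + 10*x + 25)

Solve f'(x) = 0:
  f'(x) = (3*x^2 + 30*x + 20)/(x + 5)^2; the denominator is positive wherever f is defined, so f'(x) = 0 ⇔ 3*x^2 + 30*x + 20 = 0.
  3*x^2 + 30*x + 20 = 0 has no rational roots; quadratic formula: x = (-30 ± √660)/6.
  ⇒ x = -5 - sqrt(165)/3 ≈ -9.2817, -5 + sqrt(165)/3 ≈ -0.7183

f''(x) = 110/(x^3 + 15*x^2 + 75*x + 125)
Second-derivative test at each critical point:
  f''(-9.2817) = -1.4013 < 0 → local maximum
  f''(-0.7183) = 1.4013 > 0 → local minimum

Critical points: x = -5 - sqrt(165)/3 ≈ -9.2817 (local maximum); x = -5 + sqrt(165)/3 ≈ -0.7183 (local minimum)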